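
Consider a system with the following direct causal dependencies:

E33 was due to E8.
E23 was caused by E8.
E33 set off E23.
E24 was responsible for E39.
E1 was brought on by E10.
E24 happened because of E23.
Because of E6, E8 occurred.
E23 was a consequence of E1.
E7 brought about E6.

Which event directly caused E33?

E8

Upstream contributors include E7, E6, but only E8 feeds directly into E33.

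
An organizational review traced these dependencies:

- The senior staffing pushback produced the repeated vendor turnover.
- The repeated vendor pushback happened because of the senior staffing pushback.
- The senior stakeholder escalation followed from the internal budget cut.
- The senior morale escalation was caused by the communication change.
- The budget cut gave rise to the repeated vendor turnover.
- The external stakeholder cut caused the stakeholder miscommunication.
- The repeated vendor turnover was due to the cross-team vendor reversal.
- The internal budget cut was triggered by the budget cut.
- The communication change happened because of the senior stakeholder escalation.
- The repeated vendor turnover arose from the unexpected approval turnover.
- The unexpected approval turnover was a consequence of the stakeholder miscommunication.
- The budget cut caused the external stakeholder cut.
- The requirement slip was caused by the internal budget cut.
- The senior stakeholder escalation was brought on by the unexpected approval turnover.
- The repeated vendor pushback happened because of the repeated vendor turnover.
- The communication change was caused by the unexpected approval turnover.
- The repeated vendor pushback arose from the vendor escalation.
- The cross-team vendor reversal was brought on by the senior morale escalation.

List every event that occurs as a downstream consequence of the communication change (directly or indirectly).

Direct effects: the senior morale escalation.
2 steps out: the cross-team vendor reversal.
3 steps out: the repeated vendor turnover.
4 steps out: the repeated vendor pushback.
Not reachable from it: the budget cut, the internal budget cut, the external stakeholder cut, the stakeholder miscommunication, the senior staffing pushback, the requirement slip, the unexpected approval turnover, the senior stakeholder escalation, the vendor escalation.

the cross-team vendor reversal, the repeated vendor pushback, the repeated vendor turnover, the senior morale escalation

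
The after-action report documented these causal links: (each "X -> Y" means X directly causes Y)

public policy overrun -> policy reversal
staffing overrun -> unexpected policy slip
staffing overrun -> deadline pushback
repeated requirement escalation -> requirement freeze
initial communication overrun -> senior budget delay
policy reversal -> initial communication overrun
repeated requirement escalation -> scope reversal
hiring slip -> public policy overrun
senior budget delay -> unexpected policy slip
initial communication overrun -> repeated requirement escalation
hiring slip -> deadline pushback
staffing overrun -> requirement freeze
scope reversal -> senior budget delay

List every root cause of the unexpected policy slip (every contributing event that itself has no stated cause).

the hiring slip, the staffing overrun

Tracing upstream from the unexpected policy slip: the unexpected policy slip ← the senior budget delay ← the initial communication overrun ← the policy reversal ← the public policy overrun ← the hiring slip.
A separate upstream branch: the unexpected policy slip ← the staffing overrun.
Each of those chain origins has no stated cause.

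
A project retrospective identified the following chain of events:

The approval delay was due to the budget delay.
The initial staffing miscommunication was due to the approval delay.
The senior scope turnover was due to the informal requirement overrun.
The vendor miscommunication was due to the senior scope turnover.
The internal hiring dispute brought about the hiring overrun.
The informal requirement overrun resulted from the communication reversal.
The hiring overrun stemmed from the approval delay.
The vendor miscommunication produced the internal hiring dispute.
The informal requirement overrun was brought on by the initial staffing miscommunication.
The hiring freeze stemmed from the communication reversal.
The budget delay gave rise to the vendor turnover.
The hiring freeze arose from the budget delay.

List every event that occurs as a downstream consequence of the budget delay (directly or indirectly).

the approval delay, the hiring freeze, the hiring overrun, the informal requirement overrun, the initial staffing miscommunication, the internal hiring dispute, the senior scope turnover, the vendor miscommunication, the vendor turnover

Direct effects: the approval delay, the hiring freeze, the vendor turnover.
2 steps out: the initial staffing miscommunication, the hiring overrun.
3 steps out: the informal requirement overrun.
4 steps out: the senior scope turnover.
5 steps out: the vendor miscommunication.
6 steps out: the internal hiring dispute.
Not reachable from it: the communication reversal.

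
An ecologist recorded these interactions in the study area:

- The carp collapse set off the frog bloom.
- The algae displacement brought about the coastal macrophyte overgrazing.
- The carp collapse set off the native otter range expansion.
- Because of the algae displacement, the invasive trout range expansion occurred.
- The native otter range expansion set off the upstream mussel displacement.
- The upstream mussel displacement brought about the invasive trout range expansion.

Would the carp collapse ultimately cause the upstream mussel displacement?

There is a causal chain: the carp collapse → the native otter range expansion → the upstream mussel displacement.

Yes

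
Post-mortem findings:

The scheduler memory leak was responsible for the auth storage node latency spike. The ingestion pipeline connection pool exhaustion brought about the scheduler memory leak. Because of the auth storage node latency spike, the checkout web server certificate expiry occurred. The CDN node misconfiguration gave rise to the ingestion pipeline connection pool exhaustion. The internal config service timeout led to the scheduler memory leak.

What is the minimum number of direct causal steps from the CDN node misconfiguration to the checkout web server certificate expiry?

Shortest chain: the CDN node misconfiguration → the ingestion pipeline connection pool exhaustion → the scheduler memory leak → the auth storage node latency spike → the checkout web server certificate expiry.

4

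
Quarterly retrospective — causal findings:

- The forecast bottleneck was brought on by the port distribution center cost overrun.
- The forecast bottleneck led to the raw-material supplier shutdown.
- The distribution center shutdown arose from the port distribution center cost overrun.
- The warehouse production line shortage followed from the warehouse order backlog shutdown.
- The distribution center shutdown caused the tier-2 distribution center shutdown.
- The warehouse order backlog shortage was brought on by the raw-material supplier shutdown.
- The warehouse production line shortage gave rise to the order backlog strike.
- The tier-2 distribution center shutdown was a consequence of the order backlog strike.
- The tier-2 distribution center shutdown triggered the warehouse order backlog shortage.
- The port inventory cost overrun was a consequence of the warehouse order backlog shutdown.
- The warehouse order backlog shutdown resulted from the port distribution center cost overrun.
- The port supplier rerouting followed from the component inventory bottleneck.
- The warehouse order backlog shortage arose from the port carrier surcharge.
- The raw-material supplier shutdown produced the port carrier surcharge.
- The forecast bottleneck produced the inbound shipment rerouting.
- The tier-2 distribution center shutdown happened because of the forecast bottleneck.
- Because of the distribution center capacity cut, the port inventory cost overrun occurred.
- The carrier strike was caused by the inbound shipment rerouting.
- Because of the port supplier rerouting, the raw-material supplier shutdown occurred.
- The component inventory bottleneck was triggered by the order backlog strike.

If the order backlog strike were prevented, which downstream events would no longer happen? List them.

the component inventory bottleneck, the port supplier rerouting

Downstream of the order backlog strike: the component inventory bottleneck, the port supplier rerouting, the raw-material supplier shutdown, the port carrier surcharge, the tier-2 distribution center shutdown, the warehouse order backlog shortage.
Of those, still caused via another path: the raw-material supplier shutdown, the port carrier surcharge, the tier-2 distribution center shutdown, the warehouse order backlog shortage.
The remainder have no surviving cause.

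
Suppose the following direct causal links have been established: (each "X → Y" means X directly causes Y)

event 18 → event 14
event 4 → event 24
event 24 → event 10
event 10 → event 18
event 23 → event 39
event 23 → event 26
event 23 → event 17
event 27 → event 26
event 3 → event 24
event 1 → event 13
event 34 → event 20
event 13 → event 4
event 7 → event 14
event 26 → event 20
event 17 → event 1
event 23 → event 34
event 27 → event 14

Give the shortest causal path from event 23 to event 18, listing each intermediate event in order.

event 23 → event 17
event 17 → event 1
event 1 → event 13
event 13 → event 4
event 4 → event 24
event 24 → event 10
event 10 → event 18
Length: 7 steps.

event 23 → event 17 → event 1 → event 13 → event 4 → event 24 → event 10 → event 18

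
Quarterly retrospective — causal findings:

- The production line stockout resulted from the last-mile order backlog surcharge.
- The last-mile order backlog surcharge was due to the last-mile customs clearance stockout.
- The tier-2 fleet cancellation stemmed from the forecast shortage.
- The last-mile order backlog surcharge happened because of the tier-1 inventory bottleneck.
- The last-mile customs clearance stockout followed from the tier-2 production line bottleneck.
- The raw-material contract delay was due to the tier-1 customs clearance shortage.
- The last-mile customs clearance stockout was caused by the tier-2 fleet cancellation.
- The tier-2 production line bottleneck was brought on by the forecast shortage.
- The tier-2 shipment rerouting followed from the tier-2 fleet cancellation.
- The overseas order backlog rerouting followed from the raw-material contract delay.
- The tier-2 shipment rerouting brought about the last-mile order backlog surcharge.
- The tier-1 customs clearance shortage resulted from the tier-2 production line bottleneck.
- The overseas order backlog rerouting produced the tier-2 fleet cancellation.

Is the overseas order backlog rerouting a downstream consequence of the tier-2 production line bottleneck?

Yes

There is a causal chain: the tier-2 production line bottleneck → the tier-1 customs clearance shortage → the raw-material contract delay → the overseas order backlog rerouting.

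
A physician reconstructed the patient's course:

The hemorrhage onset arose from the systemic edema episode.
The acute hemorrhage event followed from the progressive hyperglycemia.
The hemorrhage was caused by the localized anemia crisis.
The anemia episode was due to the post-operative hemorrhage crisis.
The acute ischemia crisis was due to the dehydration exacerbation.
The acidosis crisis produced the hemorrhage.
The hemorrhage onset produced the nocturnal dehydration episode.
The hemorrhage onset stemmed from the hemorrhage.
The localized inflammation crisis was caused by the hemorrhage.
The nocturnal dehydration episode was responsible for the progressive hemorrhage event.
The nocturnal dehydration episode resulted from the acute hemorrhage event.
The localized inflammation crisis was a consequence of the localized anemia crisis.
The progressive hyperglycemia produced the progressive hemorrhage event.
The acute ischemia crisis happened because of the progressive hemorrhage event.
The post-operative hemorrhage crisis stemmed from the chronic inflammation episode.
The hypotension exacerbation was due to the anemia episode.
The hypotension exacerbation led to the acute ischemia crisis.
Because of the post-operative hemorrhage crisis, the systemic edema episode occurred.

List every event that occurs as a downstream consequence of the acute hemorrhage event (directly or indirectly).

Direct effects: the nocturnal dehydration episode.
2 steps out: the progressive hemorrhage event.
3 steps out: the acute ischemia crisis.
Not reachable from it: the acidosis crisis, the localized anemia crisis, the chronic inflammation episode, the post-operative hemorrhage crisis, the anemia episode, the systemic edema episode, the hypotension exacerbation, the progressive hyperglycemia, the hemorrhage, the localized inflammation crisis, the hemorrhage onset, the dehydration exacerbation.

the acute ischemia crisis, the nocturnal dehydration episode, the progressive hemorrhage event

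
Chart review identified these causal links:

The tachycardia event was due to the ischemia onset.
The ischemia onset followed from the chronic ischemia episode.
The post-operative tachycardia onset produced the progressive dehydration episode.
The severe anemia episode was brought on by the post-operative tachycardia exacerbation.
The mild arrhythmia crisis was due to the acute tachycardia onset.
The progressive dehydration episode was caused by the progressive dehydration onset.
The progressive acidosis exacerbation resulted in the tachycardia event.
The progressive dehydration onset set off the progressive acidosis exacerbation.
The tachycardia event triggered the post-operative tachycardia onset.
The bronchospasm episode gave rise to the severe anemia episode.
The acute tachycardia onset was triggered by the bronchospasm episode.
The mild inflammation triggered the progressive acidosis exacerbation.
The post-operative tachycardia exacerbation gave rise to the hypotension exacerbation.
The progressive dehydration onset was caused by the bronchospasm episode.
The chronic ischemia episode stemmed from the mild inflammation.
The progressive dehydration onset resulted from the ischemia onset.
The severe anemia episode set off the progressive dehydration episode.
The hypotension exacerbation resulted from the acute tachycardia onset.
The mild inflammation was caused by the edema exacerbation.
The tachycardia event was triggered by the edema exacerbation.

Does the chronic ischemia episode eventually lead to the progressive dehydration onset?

There is a causal chain: the chronic ischemia episode → the ischemia onset → the progressive dehydration onset.

Yes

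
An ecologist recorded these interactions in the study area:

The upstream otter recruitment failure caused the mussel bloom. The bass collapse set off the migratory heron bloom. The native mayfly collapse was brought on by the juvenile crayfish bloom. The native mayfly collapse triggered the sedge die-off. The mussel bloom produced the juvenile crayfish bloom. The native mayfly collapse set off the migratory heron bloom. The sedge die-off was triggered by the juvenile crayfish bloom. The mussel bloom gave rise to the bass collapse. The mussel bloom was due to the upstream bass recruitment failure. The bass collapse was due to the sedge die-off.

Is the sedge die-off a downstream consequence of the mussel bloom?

Yes

There is a causal chain: the mussel bloom → the juvenile crayfish bloom → the sedge die-off.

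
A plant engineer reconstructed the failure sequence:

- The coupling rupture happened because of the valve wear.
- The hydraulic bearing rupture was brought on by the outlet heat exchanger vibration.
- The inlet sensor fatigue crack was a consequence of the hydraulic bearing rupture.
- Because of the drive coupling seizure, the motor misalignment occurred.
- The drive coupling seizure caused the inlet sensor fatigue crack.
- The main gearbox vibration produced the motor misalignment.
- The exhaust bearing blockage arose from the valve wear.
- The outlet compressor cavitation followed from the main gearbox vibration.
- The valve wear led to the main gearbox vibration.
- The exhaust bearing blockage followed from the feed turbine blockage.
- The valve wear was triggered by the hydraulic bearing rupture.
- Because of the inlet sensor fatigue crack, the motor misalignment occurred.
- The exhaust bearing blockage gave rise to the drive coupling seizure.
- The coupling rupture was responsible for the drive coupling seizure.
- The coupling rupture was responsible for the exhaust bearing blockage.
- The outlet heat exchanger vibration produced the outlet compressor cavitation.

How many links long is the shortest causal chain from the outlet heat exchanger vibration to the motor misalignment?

Shortest chain: the outlet heat exchanger vibration → the hydraulic bearing rupture → the inlet sensor fatigue crack → the motor misalignment.

3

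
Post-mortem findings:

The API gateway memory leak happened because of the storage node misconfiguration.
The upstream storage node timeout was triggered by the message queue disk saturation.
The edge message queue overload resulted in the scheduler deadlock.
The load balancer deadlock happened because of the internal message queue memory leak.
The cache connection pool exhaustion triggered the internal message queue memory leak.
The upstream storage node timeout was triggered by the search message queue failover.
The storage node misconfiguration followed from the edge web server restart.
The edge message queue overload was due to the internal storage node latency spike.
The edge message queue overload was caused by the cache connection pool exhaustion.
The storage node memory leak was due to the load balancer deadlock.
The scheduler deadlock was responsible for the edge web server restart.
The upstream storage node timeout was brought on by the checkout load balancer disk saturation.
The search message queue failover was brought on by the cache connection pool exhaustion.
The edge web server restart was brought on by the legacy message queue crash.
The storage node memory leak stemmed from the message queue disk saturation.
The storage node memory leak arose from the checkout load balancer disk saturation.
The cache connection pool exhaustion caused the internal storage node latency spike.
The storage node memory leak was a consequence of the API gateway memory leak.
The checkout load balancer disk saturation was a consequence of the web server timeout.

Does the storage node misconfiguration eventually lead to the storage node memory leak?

Yes

There is a causal chain: the storage node misconfiguration → the API gateway memory leak → the storage node memory leak.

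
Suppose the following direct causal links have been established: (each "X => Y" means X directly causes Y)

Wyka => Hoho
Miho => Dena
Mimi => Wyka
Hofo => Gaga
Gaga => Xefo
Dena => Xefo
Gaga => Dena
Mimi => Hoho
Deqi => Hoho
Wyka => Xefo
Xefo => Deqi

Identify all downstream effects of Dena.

Deqi, Hoho, Xefo

Direct effects: Xefo.
2 steps out: Deqi.
3 steps out: Hoho.
Not reachable from it: Hofo, Gaga, Mimi, Miho, Wyka.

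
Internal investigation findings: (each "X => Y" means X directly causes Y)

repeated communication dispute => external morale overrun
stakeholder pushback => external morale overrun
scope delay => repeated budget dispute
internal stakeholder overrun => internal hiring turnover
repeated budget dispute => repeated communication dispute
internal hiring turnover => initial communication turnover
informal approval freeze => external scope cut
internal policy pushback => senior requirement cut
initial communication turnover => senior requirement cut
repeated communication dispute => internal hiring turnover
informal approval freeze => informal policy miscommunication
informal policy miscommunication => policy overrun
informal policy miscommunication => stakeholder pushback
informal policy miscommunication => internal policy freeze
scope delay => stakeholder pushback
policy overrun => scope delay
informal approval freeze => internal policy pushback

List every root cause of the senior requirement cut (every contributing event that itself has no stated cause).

the informal approval freeze, the internal stakeholder overrun

Tracing upstream from the senior requirement cut: the senior requirement cut ← the internal policy pushback ← the informal approval freeze.
A separate upstream branch: the senior requirement cut ← the initial communication turnover ← the internal hiring turnover ← the internal stakeholder overrun.
Each of those chain origins has no stated cause.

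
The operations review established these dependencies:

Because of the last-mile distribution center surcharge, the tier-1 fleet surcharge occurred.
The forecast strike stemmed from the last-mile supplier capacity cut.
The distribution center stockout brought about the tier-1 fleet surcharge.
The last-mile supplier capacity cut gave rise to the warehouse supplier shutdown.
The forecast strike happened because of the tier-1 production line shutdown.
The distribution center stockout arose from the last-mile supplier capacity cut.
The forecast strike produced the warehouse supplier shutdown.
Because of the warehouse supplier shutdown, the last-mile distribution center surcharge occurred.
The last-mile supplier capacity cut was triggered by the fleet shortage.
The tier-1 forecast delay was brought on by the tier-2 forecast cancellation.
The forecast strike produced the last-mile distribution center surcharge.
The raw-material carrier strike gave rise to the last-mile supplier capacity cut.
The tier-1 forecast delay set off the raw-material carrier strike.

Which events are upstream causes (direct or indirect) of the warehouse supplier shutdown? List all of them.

Immediate causes of the warehouse supplier shutdown: the last-mile supplier capacity cut, the forecast strike.
Further upstream: the tier-2 forecast cancellation, the tier-1 production line shutdown, the fleet shortage, the tier-1 forecast delay, the raw-material carrier strike.

the fleet shortage, the forecast strike, the last-mile supplier capacity cut, the raw-material carrier strike, the tier-1 forecast delay, the tier-1 production line shutdown, the tier-2 forecast cancellation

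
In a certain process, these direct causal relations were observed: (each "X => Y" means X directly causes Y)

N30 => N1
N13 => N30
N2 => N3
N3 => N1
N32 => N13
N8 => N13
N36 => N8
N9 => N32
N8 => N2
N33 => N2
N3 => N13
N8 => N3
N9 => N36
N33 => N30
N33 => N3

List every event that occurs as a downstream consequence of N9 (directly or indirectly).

N1, N13, N2, N3, N30, N32, N36, N8

Direct effects: N32, N36.
2 steps out: N8, N13.
3 steps out: N2, N3, N30.
4 steps out: N1.
Not reachable from it: N33.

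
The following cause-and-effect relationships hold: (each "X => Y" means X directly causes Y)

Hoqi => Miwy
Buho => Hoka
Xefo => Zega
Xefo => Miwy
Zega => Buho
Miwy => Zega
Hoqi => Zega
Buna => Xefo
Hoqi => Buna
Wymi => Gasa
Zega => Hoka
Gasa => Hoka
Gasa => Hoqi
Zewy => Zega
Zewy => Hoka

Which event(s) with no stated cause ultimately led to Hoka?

Tracing upstream from Hoka: Hoka ← Gasa ← Wymi.
A separate upstream branch: Hoka ← Zewy.
Each of those chain origins has no stated cause.

Wymi, Zewy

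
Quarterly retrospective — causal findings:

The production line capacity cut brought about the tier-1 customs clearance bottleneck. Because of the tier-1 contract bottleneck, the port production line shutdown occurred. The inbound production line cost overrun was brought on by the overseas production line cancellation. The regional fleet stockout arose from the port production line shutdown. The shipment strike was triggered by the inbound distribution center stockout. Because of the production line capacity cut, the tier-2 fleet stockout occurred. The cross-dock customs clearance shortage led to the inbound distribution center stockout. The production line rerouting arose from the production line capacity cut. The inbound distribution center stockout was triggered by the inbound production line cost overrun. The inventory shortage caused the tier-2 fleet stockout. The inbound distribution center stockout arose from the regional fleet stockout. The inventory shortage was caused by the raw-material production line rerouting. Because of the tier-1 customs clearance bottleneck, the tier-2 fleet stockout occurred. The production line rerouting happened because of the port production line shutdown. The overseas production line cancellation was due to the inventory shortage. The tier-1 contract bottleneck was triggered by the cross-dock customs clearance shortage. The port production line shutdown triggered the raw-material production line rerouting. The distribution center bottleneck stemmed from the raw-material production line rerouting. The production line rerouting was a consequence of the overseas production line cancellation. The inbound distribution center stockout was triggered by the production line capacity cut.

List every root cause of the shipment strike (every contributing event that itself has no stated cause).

the cross-dock customs clearance shortage, the production line capacity cut

Tracing upstream from the shipment strike: the shipment strike ← the inbound distribution center stockout ← the cross-dock customs clearance shortage.
A separate upstream branch: the shipment strike ← the inbound distribution center stockout ← the production line capacity cut.
Each of those chain origins has no stated cause.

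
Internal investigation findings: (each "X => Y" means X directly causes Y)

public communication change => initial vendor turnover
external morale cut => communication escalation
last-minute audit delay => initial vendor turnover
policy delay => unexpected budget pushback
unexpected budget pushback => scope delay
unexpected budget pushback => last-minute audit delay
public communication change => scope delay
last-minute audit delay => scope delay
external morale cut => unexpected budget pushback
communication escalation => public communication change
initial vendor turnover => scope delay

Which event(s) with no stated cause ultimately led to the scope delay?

the external morale cut, the policy delay

Tracing upstream from the scope delay: the scope delay ← the unexpected budget pushback ← the external morale cut.
A separate upstream branch: the scope delay ← the unexpected budget pushback ← the policy delay.
Each of those chain origins has no stated cause.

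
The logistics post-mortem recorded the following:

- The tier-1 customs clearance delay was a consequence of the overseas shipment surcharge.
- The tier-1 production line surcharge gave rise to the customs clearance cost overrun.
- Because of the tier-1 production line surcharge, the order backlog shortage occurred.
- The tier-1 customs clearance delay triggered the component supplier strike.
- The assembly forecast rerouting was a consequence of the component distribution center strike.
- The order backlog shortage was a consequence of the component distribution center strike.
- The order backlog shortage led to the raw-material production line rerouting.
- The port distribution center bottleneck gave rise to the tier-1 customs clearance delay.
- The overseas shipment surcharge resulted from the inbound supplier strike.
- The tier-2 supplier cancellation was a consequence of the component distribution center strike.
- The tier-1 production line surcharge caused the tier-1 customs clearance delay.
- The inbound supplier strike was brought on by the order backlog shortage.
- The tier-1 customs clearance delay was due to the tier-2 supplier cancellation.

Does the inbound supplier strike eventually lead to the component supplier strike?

Yes

There is a causal chain: the inbound supplier strike → the overseas shipment surcharge → the tier-1 customs clearance delay → the component supplier strike.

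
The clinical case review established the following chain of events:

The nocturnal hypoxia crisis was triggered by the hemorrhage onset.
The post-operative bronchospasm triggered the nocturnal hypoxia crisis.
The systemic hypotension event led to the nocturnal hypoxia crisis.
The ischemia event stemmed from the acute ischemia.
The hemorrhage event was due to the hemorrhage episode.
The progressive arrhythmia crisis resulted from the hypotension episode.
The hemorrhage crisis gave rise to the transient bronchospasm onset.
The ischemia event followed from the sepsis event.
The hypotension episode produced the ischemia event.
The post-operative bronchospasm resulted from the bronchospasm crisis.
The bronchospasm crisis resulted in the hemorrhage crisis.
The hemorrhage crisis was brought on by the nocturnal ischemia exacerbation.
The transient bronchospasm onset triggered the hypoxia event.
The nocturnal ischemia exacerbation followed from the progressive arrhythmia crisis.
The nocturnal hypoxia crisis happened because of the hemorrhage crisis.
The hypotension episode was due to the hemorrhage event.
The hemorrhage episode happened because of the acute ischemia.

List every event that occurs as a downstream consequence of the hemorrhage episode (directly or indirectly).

Direct effects: the hemorrhage event.
2 steps out: the hypotension episode.
3 steps out: the ischemia event, the progressive arrhythmia crisis.
4 steps out: the nocturnal ischemia exacerbation.
5 steps out: the hemorrhage crisis.
6 steps out: the transient bronchospasm onset, the nocturnal hypoxia crisis.
7 steps out: the hypoxia event.
Not reachable from it: the acute ischemia, the sepsis event, the systemic hypotension event, the bronchospasm crisis, the hemorrhage onset, the post-operative bronchospasm.

the hemorrhage crisis, the hemorrhage event, the hypotension episode, the hypoxia event, the ischemia event, the nocturnal hypoxia crisis, the nocturnal ischemia exacerbation, the progressive arrhythmia crisis, the transient bronchospasm onset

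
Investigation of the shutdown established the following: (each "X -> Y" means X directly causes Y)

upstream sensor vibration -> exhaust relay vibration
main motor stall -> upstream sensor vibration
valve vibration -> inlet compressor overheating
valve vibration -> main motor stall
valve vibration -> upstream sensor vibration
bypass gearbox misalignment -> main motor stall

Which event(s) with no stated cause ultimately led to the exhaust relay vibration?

the bypass gearbox misalignment, the valve vibration

Tracing upstream from the exhaust relay vibration: the exhaust relay vibration ← the upstream sensor vibration ← the valve vibration.
A separate upstream branch: the exhaust relay vibration ← the upstream sensor vibration ← the main motor stall ← the bypass gearbox misalignment.
Each of those chain origins has no stated cause.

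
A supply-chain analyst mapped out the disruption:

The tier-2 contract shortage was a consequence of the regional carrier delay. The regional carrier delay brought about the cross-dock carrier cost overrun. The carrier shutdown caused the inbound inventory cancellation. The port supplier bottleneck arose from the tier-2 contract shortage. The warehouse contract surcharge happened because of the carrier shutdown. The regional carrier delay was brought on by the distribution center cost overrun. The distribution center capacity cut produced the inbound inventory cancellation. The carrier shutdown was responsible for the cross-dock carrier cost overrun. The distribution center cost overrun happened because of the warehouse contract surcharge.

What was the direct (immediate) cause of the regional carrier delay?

Upstream contributors include the carrier shutdown, the warehouse contract surcharge, but only the distribution center cost overrun feeds directly into the regional carrier delay.

the distribution center cost overrun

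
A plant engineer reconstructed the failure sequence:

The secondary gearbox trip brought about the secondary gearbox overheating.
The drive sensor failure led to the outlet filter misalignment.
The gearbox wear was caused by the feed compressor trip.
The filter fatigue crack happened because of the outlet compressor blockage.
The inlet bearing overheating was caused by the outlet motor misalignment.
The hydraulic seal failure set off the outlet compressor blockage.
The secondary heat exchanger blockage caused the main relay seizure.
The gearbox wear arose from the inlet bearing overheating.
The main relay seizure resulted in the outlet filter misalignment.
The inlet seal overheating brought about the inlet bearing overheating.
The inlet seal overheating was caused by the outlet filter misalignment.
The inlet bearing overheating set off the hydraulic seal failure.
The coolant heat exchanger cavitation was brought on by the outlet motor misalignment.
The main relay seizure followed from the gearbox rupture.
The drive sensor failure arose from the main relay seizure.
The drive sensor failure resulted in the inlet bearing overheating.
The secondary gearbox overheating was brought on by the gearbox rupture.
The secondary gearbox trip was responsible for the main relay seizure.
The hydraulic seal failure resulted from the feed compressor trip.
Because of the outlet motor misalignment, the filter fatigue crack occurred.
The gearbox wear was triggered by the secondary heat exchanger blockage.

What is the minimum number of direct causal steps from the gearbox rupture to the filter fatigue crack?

6

Shortest chain: the gearbox rupture → the main relay seizure → the drive sensor failure → the inlet bearing overheating → the hydraulic seal failure → the outlet compressor blockage → the filter fatigue crack.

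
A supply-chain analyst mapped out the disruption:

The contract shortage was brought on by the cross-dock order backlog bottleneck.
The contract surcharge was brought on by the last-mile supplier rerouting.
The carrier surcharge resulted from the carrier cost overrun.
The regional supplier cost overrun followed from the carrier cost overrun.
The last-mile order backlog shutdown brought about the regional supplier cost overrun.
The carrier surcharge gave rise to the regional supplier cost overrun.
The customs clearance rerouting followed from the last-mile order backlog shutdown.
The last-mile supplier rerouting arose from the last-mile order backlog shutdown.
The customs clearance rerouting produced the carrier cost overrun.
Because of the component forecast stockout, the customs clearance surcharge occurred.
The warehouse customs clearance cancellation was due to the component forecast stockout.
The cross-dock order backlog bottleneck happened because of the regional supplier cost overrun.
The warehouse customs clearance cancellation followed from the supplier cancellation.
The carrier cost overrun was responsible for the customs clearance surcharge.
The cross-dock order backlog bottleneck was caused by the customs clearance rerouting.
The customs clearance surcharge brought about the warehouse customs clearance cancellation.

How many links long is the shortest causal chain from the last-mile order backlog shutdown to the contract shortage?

3

Shortest chain: the last-mile order backlog shutdown → the customs clearance rerouting → the cross-dock order backlog bottleneck → the contract shortage.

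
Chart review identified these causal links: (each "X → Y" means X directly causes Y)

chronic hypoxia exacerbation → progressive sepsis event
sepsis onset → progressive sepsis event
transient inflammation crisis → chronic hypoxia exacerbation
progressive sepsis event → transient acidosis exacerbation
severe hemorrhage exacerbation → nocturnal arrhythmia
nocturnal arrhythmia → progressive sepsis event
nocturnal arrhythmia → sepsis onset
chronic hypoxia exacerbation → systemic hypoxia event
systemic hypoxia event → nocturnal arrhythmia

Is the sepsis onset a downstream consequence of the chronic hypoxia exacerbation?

There is a causal chain: the chronic hypoxia exacerbation → the systemic hypoxia event → the nocturnal arrhythmia → the sepsis onset.

Yes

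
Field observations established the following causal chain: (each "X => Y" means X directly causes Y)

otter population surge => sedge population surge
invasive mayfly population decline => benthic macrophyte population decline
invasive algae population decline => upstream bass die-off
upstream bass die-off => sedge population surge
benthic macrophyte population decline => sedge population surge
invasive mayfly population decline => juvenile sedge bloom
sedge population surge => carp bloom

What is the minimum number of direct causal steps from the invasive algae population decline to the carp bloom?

3

Shortest chain: the invasive algae population decline → the upstream bass die-off → the sedge population surge → the carp bloom.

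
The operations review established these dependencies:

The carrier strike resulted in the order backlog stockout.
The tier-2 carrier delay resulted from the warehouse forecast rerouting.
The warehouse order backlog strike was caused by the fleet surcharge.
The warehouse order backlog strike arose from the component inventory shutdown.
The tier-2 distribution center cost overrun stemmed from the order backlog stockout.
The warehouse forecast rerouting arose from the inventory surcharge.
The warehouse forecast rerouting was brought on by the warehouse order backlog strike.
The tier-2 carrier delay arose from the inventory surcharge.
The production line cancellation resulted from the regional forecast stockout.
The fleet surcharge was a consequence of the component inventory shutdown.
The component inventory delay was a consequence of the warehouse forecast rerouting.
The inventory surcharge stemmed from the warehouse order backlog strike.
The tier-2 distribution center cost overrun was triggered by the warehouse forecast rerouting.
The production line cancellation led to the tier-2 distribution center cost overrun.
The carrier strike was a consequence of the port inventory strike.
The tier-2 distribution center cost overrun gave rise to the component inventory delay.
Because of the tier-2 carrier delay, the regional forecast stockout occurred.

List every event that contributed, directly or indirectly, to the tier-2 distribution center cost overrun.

the carrier strike, the component inventory shutdown, the fleet surcharge, the inventory surcharge, the order backlog stockout, the port inventory strike, the production line cancellation, the regional forecast stockout, the tier-2 carrier delay, the warehouse forecast rerouting, the warehouse order backlog strike

Immediate causes of the tier-2 distribution center cost overrun: the warehouse forecast rerouting, the order backlog stockout, the production line cancellation.
Further upstream: the component inventory shutdown, the fleet surcharge, the warehouse order backlog strike, the inventory surcharge, the port inventory strike, the carrier strike, the tier-2 carrier delay, the regional forecast stockout.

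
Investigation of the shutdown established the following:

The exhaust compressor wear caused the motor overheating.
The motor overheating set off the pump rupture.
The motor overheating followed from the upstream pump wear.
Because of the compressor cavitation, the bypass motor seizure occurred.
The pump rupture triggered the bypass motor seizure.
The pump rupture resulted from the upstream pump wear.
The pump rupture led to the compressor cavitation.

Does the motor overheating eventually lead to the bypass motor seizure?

Yes

There is a causal chain: the motor overheating → the pump rupture → the bypass motor seizure.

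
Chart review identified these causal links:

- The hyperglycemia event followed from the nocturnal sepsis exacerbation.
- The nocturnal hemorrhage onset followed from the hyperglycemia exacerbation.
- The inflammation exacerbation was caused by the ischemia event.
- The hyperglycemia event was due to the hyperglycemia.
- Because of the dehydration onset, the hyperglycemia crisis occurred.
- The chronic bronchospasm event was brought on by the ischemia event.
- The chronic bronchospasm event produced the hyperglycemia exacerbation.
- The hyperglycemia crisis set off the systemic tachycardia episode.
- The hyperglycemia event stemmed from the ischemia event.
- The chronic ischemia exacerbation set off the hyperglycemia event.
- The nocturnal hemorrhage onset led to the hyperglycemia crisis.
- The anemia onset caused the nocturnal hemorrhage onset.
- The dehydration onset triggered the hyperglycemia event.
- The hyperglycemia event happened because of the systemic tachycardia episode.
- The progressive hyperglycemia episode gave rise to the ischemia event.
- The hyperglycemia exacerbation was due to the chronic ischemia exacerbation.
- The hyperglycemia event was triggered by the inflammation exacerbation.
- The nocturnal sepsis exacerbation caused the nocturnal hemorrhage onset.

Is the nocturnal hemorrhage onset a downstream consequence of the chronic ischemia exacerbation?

Yes

There is a causal chain: the chronic ischemia exacerbation → the hyperglycemia exacerbation → the nocturnal hemorrhage onset.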